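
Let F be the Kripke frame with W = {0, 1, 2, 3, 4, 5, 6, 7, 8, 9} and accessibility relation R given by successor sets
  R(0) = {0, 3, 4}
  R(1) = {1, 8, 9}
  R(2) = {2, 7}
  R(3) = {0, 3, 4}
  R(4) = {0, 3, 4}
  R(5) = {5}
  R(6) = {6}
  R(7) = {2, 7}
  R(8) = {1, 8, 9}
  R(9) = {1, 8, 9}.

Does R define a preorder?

Reflexive: yes — every world is R-related to itself.
Transitive: yes — every two-step R-path is closed by a direct edge.
So R is a preorder.

Yes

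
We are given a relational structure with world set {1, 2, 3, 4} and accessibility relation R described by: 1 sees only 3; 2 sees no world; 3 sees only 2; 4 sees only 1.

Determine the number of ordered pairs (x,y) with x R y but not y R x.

3

Enumerating: (1,3), (3,2), (4,1).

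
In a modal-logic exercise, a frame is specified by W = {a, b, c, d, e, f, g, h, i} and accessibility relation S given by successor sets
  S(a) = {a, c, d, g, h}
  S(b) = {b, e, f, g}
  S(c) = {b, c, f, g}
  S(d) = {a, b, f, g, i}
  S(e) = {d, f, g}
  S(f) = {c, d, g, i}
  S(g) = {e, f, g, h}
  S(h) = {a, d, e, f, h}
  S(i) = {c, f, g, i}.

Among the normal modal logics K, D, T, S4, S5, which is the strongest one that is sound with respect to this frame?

D

Serial (axiom D): yes — every world has a successor (e.g. a S a).
Reflexive (axiom T): no — d is not related to itself.
Transitive (axiom 4): no — a S c and c S b, but not a S b.
Euclidean (axiom 5): no — a S c and a S d, but not c S d.
So F validates K, D; T would additionally require S to be reflexive. The strongest is D.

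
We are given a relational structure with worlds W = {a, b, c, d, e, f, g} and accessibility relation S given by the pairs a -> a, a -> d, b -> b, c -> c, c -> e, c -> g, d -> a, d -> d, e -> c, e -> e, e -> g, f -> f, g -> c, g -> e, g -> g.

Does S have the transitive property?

Transitive: yes — every two-step S-path is closed by a direct edge.

Yes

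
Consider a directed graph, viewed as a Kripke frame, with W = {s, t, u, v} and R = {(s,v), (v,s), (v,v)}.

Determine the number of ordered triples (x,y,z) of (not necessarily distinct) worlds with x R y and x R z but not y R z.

Enumerating: (v,s,s).

1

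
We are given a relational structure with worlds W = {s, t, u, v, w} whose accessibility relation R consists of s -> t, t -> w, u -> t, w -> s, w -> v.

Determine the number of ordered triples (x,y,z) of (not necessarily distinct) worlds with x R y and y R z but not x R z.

Enumerating: (s,t,w), (t,w,s), (t,w,v), (u,t,w), (w,s,t).

5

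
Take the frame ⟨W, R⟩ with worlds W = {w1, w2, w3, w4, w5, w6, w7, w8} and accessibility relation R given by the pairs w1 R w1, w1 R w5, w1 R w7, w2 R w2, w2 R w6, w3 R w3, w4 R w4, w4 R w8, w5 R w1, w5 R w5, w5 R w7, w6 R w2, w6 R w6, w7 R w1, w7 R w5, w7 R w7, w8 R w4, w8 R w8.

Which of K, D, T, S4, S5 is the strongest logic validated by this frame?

S5

Serial (axiom D): yes — every world has a successor (e.g. w1 R w1).
Reflexive (axiom T): yes — every world is R-related to itself.
Transitive (axiom 4): yes — every two-step R-path is closed by a direct edge.
Euclidean (axiom 5): yes — any two successors of a common world are R-related.
So F validates K, D, T, S4, S5. The strongest is S5.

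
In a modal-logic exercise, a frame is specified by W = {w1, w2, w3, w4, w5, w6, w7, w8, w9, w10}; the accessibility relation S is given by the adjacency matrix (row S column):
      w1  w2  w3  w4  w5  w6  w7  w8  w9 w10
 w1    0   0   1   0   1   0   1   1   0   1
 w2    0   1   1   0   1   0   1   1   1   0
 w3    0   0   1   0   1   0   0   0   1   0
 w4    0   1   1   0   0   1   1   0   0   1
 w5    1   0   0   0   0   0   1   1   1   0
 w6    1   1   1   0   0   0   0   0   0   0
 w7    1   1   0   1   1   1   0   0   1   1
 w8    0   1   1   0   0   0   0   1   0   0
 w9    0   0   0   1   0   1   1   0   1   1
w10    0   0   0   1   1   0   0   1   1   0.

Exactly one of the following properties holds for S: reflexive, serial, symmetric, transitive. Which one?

serial

Reflexive: no — w1 is not related to itself.
Serial: yes — every world has a successor (e.g. w1 S w10).
Symmetric: no — w1 S w10 but not w10 S w1.
Transitive: no — w1 S w10 and w10 S w4, but not w1 S w4.
Only serial holds.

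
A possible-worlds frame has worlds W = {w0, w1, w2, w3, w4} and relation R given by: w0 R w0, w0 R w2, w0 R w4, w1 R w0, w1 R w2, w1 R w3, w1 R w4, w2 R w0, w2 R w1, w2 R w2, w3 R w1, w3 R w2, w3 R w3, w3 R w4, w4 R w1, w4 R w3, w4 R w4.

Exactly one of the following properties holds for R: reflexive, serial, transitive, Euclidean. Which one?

Reflexive: no — w1 is not related to itself.
Serial: yes — every world has a successor (e.g. w0 R w0).
Transitive: no — w0 R w2 and w2 R w1, but not w0 R w1.
Euclidean: no — w0 R w2 and w0 R w4, but not w2 R w4.
Only serial holds.

serial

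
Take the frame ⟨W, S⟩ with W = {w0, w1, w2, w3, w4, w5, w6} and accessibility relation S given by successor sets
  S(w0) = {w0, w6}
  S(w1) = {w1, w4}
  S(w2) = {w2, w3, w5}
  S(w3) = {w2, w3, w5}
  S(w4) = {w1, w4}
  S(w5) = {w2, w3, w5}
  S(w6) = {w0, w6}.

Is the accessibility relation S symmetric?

Symmetric: yes — every pair in S has its reverse in S.

Yes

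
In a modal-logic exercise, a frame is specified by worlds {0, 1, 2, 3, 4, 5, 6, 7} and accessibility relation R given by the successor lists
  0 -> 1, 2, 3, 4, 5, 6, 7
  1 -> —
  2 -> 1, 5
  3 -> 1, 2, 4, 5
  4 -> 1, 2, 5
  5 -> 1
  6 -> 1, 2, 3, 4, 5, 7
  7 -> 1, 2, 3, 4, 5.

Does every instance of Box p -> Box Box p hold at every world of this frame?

Axiom 4 corresponds to the accessibility relation being transitive.
Transitive: yes — every two-step R-path is closed by a direct edge.

Yes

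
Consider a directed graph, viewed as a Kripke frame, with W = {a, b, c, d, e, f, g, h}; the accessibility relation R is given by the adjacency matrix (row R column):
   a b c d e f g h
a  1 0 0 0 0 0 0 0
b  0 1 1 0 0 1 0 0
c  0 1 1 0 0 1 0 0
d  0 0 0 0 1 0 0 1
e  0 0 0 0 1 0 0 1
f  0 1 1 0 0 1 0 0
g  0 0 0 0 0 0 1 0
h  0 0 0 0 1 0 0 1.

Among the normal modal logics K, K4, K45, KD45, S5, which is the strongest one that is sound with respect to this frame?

KD45

Transitive (axiom 4): yes — every two-step R-path is closed by a direct edge.
Euclidean (axiom 5): yes — any two successors of a common world are R-related.
Serial (axiom D): yes — every world has a successor (e.g. a R a).
Reflexive (axiom T): no — d is not related to itself.
So F validates K, K4, K45, KD45; S5 would additionally require R to be reflexive. The strongest is KD45.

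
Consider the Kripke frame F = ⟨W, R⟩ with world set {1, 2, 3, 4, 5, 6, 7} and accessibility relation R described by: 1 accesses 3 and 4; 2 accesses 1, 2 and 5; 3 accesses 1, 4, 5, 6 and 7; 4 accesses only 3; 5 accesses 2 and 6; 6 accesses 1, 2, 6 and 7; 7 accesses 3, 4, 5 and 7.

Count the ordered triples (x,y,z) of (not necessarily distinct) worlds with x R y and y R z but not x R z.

Enumerating: (1,3,1), (1,3,5), (1,3,6), (1,3,7), (2,1,3), (2,1,4), (2,5,6), (3,1,3), (3,4,3), (3,5,2), (3,6,2), (3,7,3), … and 19 more.
Total: 31.

31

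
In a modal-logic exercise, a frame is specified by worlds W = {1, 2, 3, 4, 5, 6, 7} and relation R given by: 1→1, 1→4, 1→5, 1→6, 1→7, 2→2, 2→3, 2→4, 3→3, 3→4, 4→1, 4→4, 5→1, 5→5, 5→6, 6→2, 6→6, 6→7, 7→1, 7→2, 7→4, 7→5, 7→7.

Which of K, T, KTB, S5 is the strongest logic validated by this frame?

T

Reflexive (axiom T): yes — every world is R-related to itself.
Symmetric (axiom B): no — 1 R 6 but not 6 R 1.
Euclidean (axiom 5): no — 1 R 4 and 1 R 5, but not 4 R 5.
So F validates K, T; KTB would additionally require R to be symmetric. The strongest is T.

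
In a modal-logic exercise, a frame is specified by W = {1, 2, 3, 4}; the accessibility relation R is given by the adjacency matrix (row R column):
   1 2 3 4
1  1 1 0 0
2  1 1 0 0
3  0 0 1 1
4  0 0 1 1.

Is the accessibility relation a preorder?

Yes

Reflexive: yes — every world is R-related to itself.
Transitive: yes — every two-step R-path is closed by a direct edge.
So R is a preorder.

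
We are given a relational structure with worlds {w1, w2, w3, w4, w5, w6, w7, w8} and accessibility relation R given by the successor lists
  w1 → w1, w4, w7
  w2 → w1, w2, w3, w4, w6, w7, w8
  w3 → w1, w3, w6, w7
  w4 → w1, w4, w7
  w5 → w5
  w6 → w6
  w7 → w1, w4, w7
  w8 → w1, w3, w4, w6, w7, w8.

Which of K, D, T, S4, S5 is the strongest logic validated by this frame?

T

Serial (axiom D): yes — every world has a successor (e.g. w1 R w1).
Reflexive (axiom T): yes — every world is R-related to itself.
Transitive (axiom 4): no — w3 R w1 and w1 R w4, but not w3 R w4.
Euclidean (axiom 5): no — w2 R w1 and w2 R w3, but not w1 R w3.
So F validates K, D, T; S4 would additionally require R to be transitive. The strongest is T.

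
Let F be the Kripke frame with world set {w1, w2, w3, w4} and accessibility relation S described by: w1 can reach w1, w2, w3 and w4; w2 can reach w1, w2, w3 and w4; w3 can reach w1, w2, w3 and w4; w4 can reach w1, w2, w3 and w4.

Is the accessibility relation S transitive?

Yes

Transitive: yes — every two-step S-path is closed by a direct edge.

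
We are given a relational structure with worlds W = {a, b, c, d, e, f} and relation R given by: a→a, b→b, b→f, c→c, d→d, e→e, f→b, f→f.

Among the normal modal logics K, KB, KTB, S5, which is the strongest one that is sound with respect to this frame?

S5

Symmetric (axiom B): yes — every pair in R has its reverse in R.
Reflexive (axiom T): yes — every world is R-related to itself.
Euclidean (axiom 5): yes — any two successors of a common world are R-related.
So F validates K, KB, KTB, S5. The strongest is S5.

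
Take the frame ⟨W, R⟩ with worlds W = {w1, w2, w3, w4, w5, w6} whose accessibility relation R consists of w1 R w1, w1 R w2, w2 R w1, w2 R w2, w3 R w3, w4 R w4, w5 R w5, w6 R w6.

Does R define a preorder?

Yes

Reflexive: yes — every world is R-related to itself.
Transitive: yes — every two-step R-path is closed by a direct edge.
So R is a preorder.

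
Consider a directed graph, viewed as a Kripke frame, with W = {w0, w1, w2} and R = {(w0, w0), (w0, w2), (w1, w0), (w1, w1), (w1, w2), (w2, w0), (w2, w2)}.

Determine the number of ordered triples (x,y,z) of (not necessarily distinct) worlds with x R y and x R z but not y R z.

Enumerating: (w1,w0,w1), (w1,w2,w1).

2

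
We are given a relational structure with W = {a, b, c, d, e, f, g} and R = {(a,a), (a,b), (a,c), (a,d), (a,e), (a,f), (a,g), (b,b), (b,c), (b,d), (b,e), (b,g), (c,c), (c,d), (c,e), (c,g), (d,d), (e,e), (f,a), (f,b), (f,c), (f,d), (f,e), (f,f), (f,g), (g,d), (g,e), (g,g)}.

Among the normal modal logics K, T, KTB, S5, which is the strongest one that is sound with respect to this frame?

Reflexive (axiom T): yes — every world is R-related to itself.
Symmetric (axiom B): no — a R b but not b R a.
Euclidean (axiom 5): no — a R b and a R f, but not b R f.
So F validates K, T; KTB would additionally require R to be symmetric. The strongest is T.

T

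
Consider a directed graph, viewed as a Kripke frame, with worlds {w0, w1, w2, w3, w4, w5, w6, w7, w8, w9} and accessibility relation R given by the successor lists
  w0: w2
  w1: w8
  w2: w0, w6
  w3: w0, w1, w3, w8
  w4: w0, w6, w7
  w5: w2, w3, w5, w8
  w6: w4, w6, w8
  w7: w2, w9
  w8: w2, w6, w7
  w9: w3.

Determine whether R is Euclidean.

No

Euclidean: no — w2 R w0 and w2 R w6, but not w0 R w6.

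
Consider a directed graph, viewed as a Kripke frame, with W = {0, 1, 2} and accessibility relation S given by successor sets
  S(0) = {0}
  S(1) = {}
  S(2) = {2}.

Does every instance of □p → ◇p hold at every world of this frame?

No

By correspondence theory, D is valid on a frame iff S is serial.
Serial: no — 1 has no S-successor.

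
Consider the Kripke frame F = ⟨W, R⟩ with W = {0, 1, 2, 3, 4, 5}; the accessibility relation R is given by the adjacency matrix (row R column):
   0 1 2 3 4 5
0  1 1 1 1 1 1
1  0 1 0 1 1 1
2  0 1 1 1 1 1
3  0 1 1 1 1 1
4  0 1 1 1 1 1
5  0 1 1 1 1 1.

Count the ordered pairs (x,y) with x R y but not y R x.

Enumerating: (0,1), (0,2), (0,3), (0,4), (0,5), (2,1).

6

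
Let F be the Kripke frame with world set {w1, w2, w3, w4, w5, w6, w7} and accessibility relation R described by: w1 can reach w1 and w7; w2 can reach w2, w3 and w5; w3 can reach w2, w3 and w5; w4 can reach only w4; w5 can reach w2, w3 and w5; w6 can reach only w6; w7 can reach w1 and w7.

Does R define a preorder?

Yes

Reflexive: yes — every world is R-related to itself.
Transitive: yes — every two-step R-path is closed by a direct edge.
So R is a preorder.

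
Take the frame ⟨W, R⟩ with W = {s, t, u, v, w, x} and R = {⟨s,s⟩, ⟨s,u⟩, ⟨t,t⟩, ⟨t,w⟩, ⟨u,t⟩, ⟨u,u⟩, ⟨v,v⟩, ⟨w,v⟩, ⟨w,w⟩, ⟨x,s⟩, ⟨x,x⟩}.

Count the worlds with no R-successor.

R is serial; there are no such worlds.

0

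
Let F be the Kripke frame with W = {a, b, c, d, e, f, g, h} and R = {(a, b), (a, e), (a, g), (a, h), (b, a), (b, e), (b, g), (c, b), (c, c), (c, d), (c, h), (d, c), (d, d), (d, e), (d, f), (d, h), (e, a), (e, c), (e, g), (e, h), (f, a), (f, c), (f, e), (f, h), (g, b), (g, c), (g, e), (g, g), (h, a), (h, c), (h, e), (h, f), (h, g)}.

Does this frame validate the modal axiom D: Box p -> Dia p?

By correspondence theory, D is valid on a frame iff R is serial.
Serial: yes — every world has a successor (e.g. a R b).

Yes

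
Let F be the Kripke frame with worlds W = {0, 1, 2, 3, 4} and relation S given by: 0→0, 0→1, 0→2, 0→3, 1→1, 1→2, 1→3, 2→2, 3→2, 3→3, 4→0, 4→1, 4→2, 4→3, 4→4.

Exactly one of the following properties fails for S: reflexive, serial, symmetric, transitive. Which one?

symmetric

Reflexive: yes — every world is S-related to itself.
Serial: yes — every world has a successor (e.g. 0 S 0).
Symmetric: no — 0 S 1 but not 1 S 0.
Transitive: yes — every two-step S-path is closed by a direct edge.
Only symmetric fails.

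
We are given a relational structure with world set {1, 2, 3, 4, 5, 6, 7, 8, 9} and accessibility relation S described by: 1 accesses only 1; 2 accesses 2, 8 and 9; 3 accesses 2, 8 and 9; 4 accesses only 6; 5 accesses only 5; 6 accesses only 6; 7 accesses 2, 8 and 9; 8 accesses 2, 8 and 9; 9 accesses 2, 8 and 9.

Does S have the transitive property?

Yes

Transitive: yes — every two-step S-path is closed by a direct edge.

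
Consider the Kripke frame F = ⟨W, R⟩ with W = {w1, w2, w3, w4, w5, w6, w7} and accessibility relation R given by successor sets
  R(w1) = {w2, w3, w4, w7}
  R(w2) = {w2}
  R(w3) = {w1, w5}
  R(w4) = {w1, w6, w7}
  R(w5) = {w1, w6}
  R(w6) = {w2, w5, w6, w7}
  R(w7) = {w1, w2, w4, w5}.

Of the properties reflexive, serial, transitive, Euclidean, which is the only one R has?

Reflexive: no — w1 is not related to itself.
Serial: yes — every world has a successor (e.g. w1 R w2).
Transitive: no — w1 R w3 and w3 R w5, but not w1 R w5.
Euclidean: no — w1 R w2 and w1 R w3, but not w2 R w3.
Only serial holds.

serial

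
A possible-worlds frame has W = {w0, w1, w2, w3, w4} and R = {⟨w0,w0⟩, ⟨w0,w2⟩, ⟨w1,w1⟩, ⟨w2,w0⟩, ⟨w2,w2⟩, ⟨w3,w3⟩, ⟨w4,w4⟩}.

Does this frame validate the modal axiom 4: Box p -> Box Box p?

Yes

Axiom 4 corresponds to the accessibility relation being transitive.
Transitive: yes — every two-step R-path is closed by a direct edge.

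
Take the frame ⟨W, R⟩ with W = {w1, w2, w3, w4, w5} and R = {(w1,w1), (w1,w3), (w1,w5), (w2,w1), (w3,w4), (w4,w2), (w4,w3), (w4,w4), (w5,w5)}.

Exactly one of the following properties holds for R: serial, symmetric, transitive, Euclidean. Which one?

serial

Serial: yes — every world has a successor (e.g. w1 R w1).
Symmetric: no — w1 R w3 but not w3 R w1.
Transitive: no — w1 R w3 and w3 R w4, but not w1 R w4.
Euclidean: no — w1 R w3 and w1 R w5, but not w3 R w5.
Only serial holds.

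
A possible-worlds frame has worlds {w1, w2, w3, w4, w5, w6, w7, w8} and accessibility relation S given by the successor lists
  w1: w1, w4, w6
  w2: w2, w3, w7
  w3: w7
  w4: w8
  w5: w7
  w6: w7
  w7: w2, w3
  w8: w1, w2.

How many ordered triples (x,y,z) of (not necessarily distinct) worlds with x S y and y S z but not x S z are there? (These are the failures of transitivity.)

Enumerating: (w1,w4,w8), (w1,w6,w7), (w3,w7,w2), (w3,w7,w3), (w4,w8,w1), (w4,w8,w2), (w5,w7,w2), (w5,w7,w3), (w6,w7,w2), (w6,w7,w3), (w7,w2,w7), (w7,w3,w7), (w8,w1,w4), (w8,w1,w6), (w8,w2,w3), (w8,w2,w7).

16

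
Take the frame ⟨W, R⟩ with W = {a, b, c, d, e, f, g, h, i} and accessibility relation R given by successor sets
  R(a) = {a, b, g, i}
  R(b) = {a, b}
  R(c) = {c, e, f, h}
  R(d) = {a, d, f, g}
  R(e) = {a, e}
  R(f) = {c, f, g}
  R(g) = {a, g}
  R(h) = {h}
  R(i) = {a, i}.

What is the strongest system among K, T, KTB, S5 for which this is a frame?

T

Reflexive (axiom T): yes — every world is R-related to itself.
Symmetric (axiom B): no — c R e but not e R c.
Euclidean (axiom 5): no — a R b and a R g, but not b R g.
So F validates K, T; KTB would additionally require R to be symmetric. The strongest is T.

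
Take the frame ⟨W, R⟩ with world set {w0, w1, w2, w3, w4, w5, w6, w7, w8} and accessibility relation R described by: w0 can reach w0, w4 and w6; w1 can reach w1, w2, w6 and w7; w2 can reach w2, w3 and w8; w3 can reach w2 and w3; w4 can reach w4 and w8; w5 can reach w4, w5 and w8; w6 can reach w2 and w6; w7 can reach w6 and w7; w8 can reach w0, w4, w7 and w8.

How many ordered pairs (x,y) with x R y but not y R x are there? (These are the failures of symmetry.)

12

Enumerating: (w0,w4), (w0,w6), (w1,w2), (w1,w6), (w1,w7), (w2,w8), (w5,w4), (w5,w8), (w6,w2), (w7,w6), (w8,w0), (w8,w7).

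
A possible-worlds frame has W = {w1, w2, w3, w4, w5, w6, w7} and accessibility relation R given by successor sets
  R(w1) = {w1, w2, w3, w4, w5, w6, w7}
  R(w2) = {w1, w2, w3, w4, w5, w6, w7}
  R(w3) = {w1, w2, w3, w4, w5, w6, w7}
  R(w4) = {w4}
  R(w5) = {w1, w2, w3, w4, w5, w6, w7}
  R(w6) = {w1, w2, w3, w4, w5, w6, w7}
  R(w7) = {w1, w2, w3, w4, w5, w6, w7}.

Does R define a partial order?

Reflexive: yes — every world is R-related to itself.
Transitive: yes — every two-step R-path is closed by a direct edge.
Antisymmetric: no — w1 R w2 and w2 R w1 with w1 ≠ w2.
So R is not a partial order.

No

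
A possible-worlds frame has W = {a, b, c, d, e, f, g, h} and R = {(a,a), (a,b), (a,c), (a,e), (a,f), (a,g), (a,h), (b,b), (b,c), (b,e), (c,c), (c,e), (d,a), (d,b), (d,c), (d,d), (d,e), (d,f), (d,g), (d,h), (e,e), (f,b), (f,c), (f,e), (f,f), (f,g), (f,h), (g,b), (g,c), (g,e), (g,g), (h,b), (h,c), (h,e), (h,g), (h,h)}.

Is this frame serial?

Serial: yes — every world has a successor (e.g. a R a).

Yes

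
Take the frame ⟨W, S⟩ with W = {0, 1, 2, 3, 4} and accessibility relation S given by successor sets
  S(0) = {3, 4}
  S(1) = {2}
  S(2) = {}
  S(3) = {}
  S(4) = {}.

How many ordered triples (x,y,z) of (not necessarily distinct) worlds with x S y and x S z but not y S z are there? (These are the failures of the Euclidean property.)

Enumerating: (0,3,3), (0,3,4), (0,4,3), (0,4,4), (1,2,2).

5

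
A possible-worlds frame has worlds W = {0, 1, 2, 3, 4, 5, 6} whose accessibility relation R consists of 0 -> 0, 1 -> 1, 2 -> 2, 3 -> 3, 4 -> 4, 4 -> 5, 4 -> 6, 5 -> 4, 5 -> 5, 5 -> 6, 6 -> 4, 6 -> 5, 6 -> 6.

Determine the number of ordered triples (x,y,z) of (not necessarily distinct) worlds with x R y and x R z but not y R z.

R is Euclidean; there are no such tuples.

0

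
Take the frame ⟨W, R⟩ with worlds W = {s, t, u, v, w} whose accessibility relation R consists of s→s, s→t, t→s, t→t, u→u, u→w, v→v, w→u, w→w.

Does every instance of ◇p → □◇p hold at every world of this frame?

Yes

By correspondence theory, 5 is valid on a frame iff R is Euclidean.
Euclidean: yes — any two successors of a common world are R-related.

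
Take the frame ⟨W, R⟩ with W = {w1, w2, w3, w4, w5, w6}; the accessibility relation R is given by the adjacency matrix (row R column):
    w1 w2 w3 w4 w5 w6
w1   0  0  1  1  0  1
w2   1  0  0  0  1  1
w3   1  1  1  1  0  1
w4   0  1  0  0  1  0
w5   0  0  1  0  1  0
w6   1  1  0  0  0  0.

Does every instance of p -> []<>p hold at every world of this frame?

No

The schema B characterises exactly the symmetric frames.
Symmetric: no — w1 R w4 but not w4 R w1.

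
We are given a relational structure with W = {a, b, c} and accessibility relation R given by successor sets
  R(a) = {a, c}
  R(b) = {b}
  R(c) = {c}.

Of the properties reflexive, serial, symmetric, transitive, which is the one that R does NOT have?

Reflexive: yes — every world is R-related to itself.
Serial: yes — every world has a successor (e.g. a R a).
Symmetric: no — a R c but not c R a.
Transitive: yes — every two-step R-path is closed by a direct edge.
Only symmetric fails.

symmetric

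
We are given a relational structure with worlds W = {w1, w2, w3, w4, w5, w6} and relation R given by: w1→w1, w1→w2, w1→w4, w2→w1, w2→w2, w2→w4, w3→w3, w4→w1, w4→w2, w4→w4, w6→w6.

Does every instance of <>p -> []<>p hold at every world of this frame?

The schema 5 characterises exactly the Euclidean frames.
Euclidean: yes — any two successors of a common world are R-related.

Yes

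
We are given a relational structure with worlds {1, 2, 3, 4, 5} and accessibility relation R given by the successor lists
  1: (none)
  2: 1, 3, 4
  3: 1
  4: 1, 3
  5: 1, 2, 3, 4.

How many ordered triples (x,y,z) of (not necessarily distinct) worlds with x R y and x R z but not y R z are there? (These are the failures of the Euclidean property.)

Enumerating: (2,1,1), (2,1,3), (2,1,4), (2,3,3), (2,3,4), (2,4,4), (3,1,1), (4,1,1), (4,1,3), (4,3,3), (5,1,1), (5,1,2), … and 8 more.
Total: 20.

20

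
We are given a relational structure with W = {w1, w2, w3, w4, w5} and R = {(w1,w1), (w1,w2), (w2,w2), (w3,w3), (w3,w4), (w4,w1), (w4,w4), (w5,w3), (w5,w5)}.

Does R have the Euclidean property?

No

Euclidean: no — w1 R w2 and w1 R w1, but not w2 R w1.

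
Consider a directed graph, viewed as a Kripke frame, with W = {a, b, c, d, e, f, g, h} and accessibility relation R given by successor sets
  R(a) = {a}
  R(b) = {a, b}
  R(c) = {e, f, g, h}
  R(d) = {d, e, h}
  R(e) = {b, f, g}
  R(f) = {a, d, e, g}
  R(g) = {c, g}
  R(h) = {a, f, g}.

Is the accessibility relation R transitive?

Transitive: no — c R e and e R b, but not c R b.

No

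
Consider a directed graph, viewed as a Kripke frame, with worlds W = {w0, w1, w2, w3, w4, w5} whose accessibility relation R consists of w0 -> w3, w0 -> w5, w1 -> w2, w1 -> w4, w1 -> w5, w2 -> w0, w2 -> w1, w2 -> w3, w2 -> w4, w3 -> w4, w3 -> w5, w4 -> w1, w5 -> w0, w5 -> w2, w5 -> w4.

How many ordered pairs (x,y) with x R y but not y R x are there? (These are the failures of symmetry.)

9

Enumerating: (w0,w3), (w1,w5), (w2,w0), (w2,w3), (w2,w4), (w3,w4), (w3,w5), (w5,w2), (w5,w4).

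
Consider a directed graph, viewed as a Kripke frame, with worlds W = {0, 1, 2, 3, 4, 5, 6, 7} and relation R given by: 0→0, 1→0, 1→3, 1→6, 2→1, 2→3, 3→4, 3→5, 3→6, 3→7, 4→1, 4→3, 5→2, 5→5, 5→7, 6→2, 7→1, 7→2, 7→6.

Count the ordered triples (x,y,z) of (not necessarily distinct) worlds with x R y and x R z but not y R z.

Enumerating: (1,0,3), (1,0,6), (1,3,0), (1,3,3), (1,6,0), (1,6,3), (1,6,6), (2,1,1), (2,3,1), (2,3,3), (3,4,4), (3,4,5), … and 26 more.
Total: 38.

38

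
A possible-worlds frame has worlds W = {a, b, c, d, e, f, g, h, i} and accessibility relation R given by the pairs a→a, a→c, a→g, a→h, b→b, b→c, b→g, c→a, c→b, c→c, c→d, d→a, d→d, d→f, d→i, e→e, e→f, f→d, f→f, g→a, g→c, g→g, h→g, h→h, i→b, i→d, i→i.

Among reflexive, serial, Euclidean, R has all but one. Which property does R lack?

Reflexive: yes — every world is R-related to itself.
Serial: yes — every world has a successor (e.g. a R a).
Euclidean: no — a R c and a R g, but not c R g.
Only Euclidean fails.

Euclidean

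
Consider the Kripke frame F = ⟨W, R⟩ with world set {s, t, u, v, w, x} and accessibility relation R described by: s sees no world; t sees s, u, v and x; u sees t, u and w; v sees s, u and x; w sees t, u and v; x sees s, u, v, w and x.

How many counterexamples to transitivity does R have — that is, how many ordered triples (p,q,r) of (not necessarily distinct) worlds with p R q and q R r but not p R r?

Enumerating: (t,u,t), (t,u,w), (t,x,w), (u,t,s), (u,t,v), (u,t,x), (u,w,v), (v,u,t), (v,u,w), (v,x,v), (v,x,w), (w,t,s), (w,t,x), (w,u,w), (w,v,s), (w,v,x), (x,u,t), (x,w,t).

18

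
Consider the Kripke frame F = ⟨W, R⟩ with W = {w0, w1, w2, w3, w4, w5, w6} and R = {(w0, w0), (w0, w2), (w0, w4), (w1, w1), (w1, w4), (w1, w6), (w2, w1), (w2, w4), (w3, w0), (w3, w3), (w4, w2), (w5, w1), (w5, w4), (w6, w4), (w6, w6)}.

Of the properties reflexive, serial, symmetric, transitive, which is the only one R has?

serial

Reflexive: no — w2 is not related to itself.
Serial: yes — every world has a successor (e.g. w0 R w0).
Symmetric: no — w0 R w2 but not w2 R w0.
Transitive: no — w0 R w2 and w2 R w1, but not w0 R w1.
Only serial holds.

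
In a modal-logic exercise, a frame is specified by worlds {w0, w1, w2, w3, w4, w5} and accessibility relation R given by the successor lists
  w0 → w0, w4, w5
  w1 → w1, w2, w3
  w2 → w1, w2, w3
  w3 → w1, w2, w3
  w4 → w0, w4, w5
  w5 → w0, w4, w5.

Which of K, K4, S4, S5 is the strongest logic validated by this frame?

Transitive (axiom 4): yes — every two-step R-path is closed by a direct edge.
Reflexive (axiom T): yes — every world is R-related to itself.
Euclidean (axiom 5): yes — any two successors of a common world are R-related.
So F validates K, K4, S4, S5. The strongest is S5.

S5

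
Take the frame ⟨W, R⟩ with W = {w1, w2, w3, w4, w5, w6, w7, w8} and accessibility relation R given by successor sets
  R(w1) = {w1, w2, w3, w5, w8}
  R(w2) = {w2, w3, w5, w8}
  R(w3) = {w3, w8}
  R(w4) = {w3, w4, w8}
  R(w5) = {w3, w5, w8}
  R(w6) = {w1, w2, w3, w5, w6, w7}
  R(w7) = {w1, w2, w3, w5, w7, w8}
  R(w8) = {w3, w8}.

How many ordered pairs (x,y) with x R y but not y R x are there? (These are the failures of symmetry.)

Enumerating: (w1,w2), (w1,w3), (w1,w5), (w1,w8), (w2,w3), (w2,w5), (w2,w8), (w4,w3), (w4,w8), (w5,w3), (w5,w8), (w6,w1), … and 9 more.
Total: 21.

21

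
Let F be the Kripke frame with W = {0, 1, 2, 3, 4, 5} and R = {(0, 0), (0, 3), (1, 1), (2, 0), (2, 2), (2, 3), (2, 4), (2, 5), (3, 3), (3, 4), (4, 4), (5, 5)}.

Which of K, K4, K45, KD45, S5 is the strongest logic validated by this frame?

Transitive (axiom 4): no — 0 R 3 and 3 R 4, but not 0 R 4.
Euclidean (axiom 5): no — 2 R 0 and 2 R 4, but not 0 R 4.
Serial (axiom D): yes — every world has a successor (e.g. 0 R 0).
Reflexive (axiom T): yes — every world is R-related to itself.
So F validates K; K4 would additionally require R to be transitive. The strongest is K.

K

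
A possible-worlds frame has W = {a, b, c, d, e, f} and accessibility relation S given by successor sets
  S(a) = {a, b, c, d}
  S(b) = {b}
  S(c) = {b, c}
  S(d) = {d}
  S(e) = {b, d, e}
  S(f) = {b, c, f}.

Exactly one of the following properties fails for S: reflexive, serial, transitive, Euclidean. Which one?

Reflexive: yes — every world is S-related to itself.
Serial: yes — every world has a successor (e.g. a S a).
Transitive: yes — every two-step S-path is closed by a direct edge.
Euclidean: no — a S b and a S c, but not b S c.
Only Euclidean fails.

Euclidean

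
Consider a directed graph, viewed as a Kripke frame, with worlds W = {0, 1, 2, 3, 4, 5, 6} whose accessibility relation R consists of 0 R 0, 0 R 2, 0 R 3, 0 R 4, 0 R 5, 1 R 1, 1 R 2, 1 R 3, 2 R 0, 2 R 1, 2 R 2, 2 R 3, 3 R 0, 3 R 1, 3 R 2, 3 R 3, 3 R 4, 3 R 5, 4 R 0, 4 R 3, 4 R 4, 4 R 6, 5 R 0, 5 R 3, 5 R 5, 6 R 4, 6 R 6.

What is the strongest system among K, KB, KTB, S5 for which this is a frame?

Symmetric (axiom B): yes — every pair in R has its reverse in R.
Reflexive (axiom T): yes — every world is R-related to itself.
Euclidean (axiom 5): no — 0 R 2 and 0 R 4, but not 2 R 4.
So F validates K, KB, KTB; S5 would additionally require R to be Euclidean. The strongest is KTB.

KTB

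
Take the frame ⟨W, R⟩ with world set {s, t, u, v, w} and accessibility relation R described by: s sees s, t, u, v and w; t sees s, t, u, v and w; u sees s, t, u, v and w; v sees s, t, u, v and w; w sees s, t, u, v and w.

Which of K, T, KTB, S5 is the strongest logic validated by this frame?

S5

Reflexive (axiom T): yes — every world is R-related to itself.
Symmetric (axiom B): yes — every pair in R has its reverse in R.
Euclidean (axiom 5): yes — any two successors of a common world are R-related.
So F validates K, T, KTB, S5. The strongest is S5.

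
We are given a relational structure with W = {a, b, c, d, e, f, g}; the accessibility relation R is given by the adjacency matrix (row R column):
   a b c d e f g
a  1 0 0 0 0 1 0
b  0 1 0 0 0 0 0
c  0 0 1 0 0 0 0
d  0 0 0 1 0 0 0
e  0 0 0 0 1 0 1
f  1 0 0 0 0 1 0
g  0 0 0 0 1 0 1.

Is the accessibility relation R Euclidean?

Yes

Euclidean: yes — any two successors of a common world are R-related.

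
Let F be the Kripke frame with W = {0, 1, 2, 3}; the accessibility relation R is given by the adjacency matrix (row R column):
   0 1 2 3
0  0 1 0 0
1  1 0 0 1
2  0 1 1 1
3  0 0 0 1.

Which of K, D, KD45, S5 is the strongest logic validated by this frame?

Serial (axiom D): yes — every world has a successor (e.g. 0 R 1).
Euclidean (axiom 5): no — 1 R 0 and 1 R 3, but not 0 R 3.
Transitive (axiom 4): no — 0 R 1 and 1 R 3, but not 0 R 3.
Reflexive (axiom T): no — 0 is not related to itself.
So F validates K, D; KD45 would additionally require R to be Euclidean and transitive. The strongest is D.

D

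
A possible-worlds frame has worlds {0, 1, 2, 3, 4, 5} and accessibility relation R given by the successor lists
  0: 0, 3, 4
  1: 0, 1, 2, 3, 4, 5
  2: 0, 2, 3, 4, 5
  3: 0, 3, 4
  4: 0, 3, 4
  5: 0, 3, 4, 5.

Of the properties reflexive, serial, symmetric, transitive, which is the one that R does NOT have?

symmetric

Reflexive: yes — every world is R-related to itself.
Serial: yes — every world has a successor (e.g. 0 R 0).
Symmetric: no — 1 R 0 but not 0 R 1.
Transitive: yes — every two-step R-path is closed by a direct edge.
Only symmetric fails.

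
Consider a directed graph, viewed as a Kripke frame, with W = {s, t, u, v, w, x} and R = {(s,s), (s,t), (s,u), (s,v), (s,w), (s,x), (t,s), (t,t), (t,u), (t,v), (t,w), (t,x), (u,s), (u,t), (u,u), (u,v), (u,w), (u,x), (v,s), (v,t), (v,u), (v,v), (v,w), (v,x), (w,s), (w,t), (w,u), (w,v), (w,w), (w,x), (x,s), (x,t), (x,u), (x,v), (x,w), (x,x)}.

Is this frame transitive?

Transitive: yes — every two-step R-path is closed by a direct edge.

Yes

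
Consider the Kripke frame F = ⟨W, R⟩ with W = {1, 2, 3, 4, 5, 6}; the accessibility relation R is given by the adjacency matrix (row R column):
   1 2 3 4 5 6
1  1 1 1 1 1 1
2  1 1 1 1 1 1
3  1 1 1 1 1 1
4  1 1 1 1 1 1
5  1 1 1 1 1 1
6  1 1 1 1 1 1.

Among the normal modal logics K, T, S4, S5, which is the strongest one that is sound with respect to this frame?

Reflexive (axiom T): yes — every world is R-related to itself.
Transitive (axiom 4): yes — every two-step R-path is closed by a direct edge.
Euclidean (axiom 5): yes — any two successors of a common world are R-related.
So F validates K, T, S4, S5. The strongest is S5.

S5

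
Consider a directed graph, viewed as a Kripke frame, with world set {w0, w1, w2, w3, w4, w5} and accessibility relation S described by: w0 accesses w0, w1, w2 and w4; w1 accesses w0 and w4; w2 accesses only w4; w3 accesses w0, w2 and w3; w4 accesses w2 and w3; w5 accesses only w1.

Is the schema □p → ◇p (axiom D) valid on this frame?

Yes

By correspondence theory, D is valid on a frame iff S is serial.
Serial: yes — every world has a successor (e.g. w0 S w0).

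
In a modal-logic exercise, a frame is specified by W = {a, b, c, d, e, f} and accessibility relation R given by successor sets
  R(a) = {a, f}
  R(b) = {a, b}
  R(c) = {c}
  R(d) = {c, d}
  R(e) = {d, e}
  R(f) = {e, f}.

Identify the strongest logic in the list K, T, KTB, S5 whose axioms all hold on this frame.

T

Reflexive (axiom T): yes — every world is R-related to itself.
Symmetric (axiom B): no — a R f but not f R a.
Euclidean (axiom 5): no — a R f and a R a, but not f R a.
So F validates K, T; KTB would additionally require R to be symmetric. The strongest is T.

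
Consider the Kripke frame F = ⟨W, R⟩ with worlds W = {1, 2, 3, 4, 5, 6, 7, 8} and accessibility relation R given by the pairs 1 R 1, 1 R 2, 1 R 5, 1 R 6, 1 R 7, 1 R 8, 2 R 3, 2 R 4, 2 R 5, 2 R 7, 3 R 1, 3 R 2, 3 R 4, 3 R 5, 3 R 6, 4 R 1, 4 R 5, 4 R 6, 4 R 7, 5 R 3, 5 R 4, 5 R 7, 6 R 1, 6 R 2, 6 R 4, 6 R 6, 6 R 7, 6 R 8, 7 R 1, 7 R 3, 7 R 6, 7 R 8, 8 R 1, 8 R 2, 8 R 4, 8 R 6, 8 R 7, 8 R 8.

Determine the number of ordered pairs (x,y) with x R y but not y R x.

15

Enumerating: (1,2), (1,5), (2,4), (2,5), (2,7), (3,1), (3,4), (3,6), (4,1), (4,7), (5,7), (6,2), (7,3), (8,2), (8,4).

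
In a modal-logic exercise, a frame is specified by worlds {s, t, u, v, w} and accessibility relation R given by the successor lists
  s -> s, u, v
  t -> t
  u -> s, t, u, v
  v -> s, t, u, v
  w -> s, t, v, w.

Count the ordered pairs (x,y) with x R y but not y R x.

Enumerating: (u,t), (v,t), (w,s), (w,t), (w,v).

5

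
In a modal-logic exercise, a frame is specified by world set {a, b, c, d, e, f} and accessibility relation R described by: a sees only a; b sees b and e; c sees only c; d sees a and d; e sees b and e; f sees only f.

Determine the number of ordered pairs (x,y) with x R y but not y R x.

1

Enumerating: (d,a).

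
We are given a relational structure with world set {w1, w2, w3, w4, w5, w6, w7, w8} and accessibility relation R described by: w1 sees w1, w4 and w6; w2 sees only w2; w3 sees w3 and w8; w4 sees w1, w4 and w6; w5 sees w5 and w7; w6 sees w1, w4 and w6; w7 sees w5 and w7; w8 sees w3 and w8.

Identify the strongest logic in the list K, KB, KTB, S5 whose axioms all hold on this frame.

S5

Symmetric (axiom B): yes — every pair in R has its reverse in R.
Reflexive (axiom T): yes — every world is R-related to itself.
Euclidean (axiom 5): yes — any two successors of a common world are R-related.
So F validates K, KB, KTB, S5. The strongest is S5.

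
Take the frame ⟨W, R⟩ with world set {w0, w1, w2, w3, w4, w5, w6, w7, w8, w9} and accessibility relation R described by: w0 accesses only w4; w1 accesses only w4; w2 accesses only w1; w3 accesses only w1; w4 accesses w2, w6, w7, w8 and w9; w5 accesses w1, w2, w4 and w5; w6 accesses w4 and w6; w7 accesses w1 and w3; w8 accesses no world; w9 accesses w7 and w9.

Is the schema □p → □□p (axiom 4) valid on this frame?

No

The schema 4 characterises exactly the transitive frames.
Transitive: no — w0 R w4 and w4 R w2, but not w0 R w2.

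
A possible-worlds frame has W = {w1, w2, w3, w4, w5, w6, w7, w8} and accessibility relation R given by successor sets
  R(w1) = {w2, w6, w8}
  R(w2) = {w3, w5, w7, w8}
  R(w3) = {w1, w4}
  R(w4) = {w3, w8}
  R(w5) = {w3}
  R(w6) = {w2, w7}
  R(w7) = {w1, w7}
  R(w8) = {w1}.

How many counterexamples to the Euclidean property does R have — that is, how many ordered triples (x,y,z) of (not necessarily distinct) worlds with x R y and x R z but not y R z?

Enumerating: (w1,w2,w2), (w1,w2,w6), (w1,w6,w6), (w1,w6,w8), (w1,w8,w2), (w1,w8,w6), (w1,w8,w8), (w2,w3,w3), (w2,w3,w5), (w2,w3,w7), (w2,w3,w8), (w2,w5,w5), … and 23 more.
Total: 35.

35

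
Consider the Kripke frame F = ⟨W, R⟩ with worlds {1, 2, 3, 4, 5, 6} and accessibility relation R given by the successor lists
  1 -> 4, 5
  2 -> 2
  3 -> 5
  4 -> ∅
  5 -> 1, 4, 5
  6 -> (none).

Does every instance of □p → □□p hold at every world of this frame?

By correspondence theory, 4 is valid on a frame iff R is transitive.
Transitive: no — 3 R 5 and 5 R 1, but not 3 R 1.

No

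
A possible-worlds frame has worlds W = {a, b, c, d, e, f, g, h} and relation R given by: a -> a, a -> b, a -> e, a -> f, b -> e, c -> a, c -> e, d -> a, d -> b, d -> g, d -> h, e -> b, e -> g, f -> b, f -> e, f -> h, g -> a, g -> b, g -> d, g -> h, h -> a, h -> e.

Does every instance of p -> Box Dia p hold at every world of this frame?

No

By correspondence theory, B is valid on a frame iff R is symmetric.
Symmetric: no — a R b but not b R a.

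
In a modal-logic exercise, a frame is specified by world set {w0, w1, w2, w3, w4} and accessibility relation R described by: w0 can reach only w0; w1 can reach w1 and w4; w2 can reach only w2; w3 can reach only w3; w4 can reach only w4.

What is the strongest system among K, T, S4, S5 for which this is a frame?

Reflexive (axiom T): yes — every world is R-related to itself.
Transitive (axiom 4): yes — every two-step R-path is closed by a direct edge.
Euclidean (axiom 5): no — w1 R w4 and w1 R w1, but not w4 R w1.
So F validates K, T, S4; S5 would additionally require R to be Euclidean. The strongest is S4.

S4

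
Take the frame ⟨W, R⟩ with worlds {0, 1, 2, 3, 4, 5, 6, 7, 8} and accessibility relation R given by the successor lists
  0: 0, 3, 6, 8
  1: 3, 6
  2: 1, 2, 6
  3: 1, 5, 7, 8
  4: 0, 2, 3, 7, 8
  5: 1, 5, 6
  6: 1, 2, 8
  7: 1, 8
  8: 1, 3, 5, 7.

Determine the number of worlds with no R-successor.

0

R is serial; there are no such worlds.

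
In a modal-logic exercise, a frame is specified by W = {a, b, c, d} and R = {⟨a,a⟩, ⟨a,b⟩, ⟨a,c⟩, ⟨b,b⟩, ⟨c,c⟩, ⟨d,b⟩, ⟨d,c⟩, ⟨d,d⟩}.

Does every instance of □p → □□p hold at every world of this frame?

Yes

The schema 4 characterises exactly the transitive frames.
Transitive: yes — every two-step R-path is closed by a direct edge.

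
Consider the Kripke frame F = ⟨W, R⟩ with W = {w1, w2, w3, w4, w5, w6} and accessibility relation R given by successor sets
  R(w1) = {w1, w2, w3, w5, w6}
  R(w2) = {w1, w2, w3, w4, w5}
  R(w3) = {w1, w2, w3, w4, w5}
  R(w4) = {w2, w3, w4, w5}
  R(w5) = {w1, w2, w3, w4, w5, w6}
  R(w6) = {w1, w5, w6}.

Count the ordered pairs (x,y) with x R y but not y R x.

R is symmetric; there are no such tuples.

0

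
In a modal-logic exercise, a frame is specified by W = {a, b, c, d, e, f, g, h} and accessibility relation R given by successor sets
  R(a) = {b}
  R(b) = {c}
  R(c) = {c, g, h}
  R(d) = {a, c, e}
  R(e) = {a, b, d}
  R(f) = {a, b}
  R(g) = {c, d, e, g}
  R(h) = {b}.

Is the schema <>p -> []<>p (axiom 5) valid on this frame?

No

Axiom 5 corresponds to the accessibility relation being Euclidean.
Euclidean: no — c R g and c R h, but not g R h.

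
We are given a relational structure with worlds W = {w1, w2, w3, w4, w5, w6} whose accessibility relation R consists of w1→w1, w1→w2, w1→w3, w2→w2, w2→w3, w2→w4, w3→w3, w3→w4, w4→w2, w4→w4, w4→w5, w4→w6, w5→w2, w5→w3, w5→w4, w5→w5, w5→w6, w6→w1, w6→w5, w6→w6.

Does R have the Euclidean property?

Euclidean: no — w1 R w3 and w1 R w2, but not w3 R w2.

No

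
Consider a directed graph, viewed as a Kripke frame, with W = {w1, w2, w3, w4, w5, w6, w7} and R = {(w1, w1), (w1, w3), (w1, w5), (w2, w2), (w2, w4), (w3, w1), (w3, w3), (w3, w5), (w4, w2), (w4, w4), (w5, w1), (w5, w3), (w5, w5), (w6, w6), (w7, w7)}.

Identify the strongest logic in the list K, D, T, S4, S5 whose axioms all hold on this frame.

S5

Serial (axiom D): yes — every world has a successor (e.g. w1 R w1).
Reflexive (axiom T): yes — every world is R-related to itself.
Transitive (axiom 4): yes — every two-step R-path is closed by a direct edge.
Euclidean (axiom 5): yes — any two successors of a common world are R-related.
So F validates K, D, T, S4, S5. The strongest is S5.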